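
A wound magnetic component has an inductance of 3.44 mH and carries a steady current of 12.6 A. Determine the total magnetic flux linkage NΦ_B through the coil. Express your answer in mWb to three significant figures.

NΦ_B ≈ 43.3 mWb

From L = NΦ_B/I, the flux linkage is NΦ_B = LI.
NΦ_B = (3.440×10^-3 H)(12.6 A) = 4.334×10^-2 Wb.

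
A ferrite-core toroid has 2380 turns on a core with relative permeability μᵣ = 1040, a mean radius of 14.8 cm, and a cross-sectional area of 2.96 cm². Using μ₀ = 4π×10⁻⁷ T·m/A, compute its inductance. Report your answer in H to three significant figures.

For a thin toroid, L = μ₀μᵣN²A/(2πR).
L = (4π×10⁻⁷)(1040)(2380)²(2.960×10^-4) / (2π×0.148 m) = 2.356 H.

L ≈ 2.36 H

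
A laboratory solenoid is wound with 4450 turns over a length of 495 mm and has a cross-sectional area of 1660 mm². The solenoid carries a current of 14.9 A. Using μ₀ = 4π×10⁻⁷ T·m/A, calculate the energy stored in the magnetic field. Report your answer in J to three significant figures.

U ≈ 9.26 J

A = 1660 mm² = 1.660×10^-3 m².
L = μ₀N²A/ℓ = (4π×10⁻⁷)(4450)²(1.660×10^-3)/(0.495) = 8.345×10^-2 H.
U = ½LI² = ½(8.345×10^-2)(14.9)² = 9.264 J.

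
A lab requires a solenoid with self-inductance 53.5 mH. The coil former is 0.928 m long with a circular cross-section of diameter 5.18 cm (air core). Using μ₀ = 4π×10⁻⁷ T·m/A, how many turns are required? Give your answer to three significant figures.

N ≈ 4330 turns

A = π(d/2)² = π(2.590×10^-2 m)² = 2.107×10^-3 m².
From L = μ₀N²A/ℓ, N = √(Lℓ / (μ₀A)).
N = √[(5.350×10^-2)(0.928) / ((4π×10⁻⁷)×2.107×10^-3)] = √(1.8747×10^7) ≈ 4329.8.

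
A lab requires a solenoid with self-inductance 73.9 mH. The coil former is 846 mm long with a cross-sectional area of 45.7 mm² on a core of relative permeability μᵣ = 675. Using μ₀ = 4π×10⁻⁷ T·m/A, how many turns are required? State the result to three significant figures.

N ≈ 1270 turns

A = 45.7 mm² = 4.570×10^-5 m².
From L = μ₀μᵣN²A/ℓ, N = √(Lℓ / (μ₀μᵣA)).
N = √[(7.390×10^-2)(0.846) / ((4π×10⁻⁷)(675)×4.570×10^-5)] = √(1.613×10^6) ≈ 1270.0.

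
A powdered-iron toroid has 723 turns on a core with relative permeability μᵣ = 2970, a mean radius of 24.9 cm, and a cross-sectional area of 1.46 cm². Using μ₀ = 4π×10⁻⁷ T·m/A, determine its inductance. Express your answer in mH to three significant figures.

For a thin toroid, L = μ₀μᵣN²A/(2πR).
L = (4π×10⁻⁷)(2970)(723)²(1.460×10^-4) / (2π×0.249 m) = 0.1821 H.

L ≈ 182 mH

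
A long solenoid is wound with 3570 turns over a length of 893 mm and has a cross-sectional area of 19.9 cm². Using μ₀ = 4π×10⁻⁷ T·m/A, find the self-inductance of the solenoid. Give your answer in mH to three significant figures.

L ≈ 35.7 mH

A = 19.9 cm² = 1.990×10^-3 m².
For a long solenoid, L = μ₀N²A/ℓ.
L = (4π×10⁻⁷)(3570)²(1.990×10^-3)/(0.893 m) = 3.569×10^-2 H.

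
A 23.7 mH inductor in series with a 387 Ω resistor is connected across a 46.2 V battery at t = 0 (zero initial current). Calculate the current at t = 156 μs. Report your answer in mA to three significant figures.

I ≈ 110 mA

τ = L/R = 2.370×10^-2/387 = 6.124×10^-5 s; final current I_∞ = ε/R = 46.2/387 = 0.1194 A.
I(t) = I_∞(1 − e^(−t/τ)) with t/τ = 2.547.
I = (0.1194)(1 − e^(−2.547)) = 0.11 A.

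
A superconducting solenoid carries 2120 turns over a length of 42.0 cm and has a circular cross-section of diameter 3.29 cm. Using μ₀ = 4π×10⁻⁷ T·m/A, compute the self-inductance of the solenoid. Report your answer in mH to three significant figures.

L ≈ 11.4 mH

A = π(d/2)² = π(1.645×10^-2 m)² = 8.501×10^-4 m².
For a long solenoid, L = μ₀N²A/ℓ.
L = (4π×10⁻⁷)(2120)²(8.501×10^-4)/(0.42 m) = 1.143×10^-2 H.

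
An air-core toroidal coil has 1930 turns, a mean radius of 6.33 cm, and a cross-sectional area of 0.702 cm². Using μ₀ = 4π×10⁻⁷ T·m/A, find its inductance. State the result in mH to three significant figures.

L ≈ 0.826 mH

For a thin toroid, L = μ₀N²A/(2πR).
L = (4π×10⁻⁷)(1930)²(7.020×10^-5) / (2π×6.330×10^-2 m) = 8.262×10^-4 H.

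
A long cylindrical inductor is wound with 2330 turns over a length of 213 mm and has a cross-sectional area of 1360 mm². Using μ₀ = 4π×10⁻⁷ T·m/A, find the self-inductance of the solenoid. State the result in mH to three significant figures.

L ≈ 43.6 mH

A = 1360 mm² = 1.360×10^-3 m².
For a long solenoid, L = μ₀N²A/ℓ.
L = (4π×10⁻⁷)(2330)²(1.360×10^-3)/(0.213 m) = 4.356×10^-2 H.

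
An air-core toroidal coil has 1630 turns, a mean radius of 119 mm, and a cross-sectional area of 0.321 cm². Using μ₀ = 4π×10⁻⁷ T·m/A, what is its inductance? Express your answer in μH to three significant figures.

For a thin toroid, L = μ₀N²A/(2πR).
L = (4π×10⁻⁷)(1630)²(3.210×10^-5) / (2π×0.119 m) = 1.433×10^-4 H.

L ≈ 143 μH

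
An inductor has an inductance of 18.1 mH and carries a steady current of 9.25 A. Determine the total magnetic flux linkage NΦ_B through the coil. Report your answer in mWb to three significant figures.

From L = NΦ_B/I, the flux linkage is NΦ_B = LI.
NΦ_B = (1.810×10^-2 H)(9.25 A) = 0.1674 Wb.

NΦ_B ≈ 167 mWb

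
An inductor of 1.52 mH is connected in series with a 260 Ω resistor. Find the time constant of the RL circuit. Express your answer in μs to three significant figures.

τ = L/R = (1.520×10^-3 H)/(260 Ω) = 5.846×10^-6 s.

τ ≈ 5.85 μs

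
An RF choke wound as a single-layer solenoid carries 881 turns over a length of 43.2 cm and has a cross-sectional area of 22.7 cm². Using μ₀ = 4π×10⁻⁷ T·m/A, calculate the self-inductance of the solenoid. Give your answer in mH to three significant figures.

L ≈ 5.13 mH

A = 22.7 cm² = 2.270×10^-3 m².
For a long solenoid, L = μ₀N²A/ℓ.
L = (4π×10⁻⁷)(881)²(2.270×10^-3)/(0.432 m) = 5.125×10^-3 H.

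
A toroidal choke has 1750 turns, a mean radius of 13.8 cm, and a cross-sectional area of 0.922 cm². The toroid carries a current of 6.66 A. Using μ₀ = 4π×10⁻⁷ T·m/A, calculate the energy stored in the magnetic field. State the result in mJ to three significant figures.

L = μ₀N²A/(2πR) = (4π×10⁻⁷)(1750)²(9.220×10^-5)/(2π×0.138) = 4.092×10^-4 H.
U = ½LI² = ½(4.092×10^-4)(6.66)² = 9.076×10^-3 J.

U ≈ 9.08 mJ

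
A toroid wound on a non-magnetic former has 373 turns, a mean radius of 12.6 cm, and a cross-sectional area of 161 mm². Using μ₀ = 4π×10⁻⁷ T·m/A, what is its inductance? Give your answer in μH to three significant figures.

For a thin toroid, L = μ₀N²A/(2πR).
L = (4π×10⁻⁷)(373)²(1.610×10^-4) / (2π×0.126 m) = 3.556×10^-5 H.

L ≈ 35.6 μH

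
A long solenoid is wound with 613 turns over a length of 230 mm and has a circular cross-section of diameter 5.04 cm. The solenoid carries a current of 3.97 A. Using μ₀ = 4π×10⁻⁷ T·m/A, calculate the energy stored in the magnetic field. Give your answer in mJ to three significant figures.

U ≈ 32.3 mJ

A = π(d/2)² = π(2.520×10^-2 m)² = 1.995×10^-3 m².
L = μ₀N²A/ℓ = (4π×10⁻⁷)(613)²(1.995×10^-3)/(0.23) = 4.096×10^-3 H.
U = ½LI² = ½(4.096×10^-3)(3.97)² = 3.228×10^-2 J.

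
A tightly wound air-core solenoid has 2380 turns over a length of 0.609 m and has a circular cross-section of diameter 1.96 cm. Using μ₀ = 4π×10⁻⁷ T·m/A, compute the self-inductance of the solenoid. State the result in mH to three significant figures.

L ≈ 3.53 mH

A = π(d/2)² = π(9.800×10^-3 m)² = 3.017×10^-4 m².
For a long solenoid, L = μ₀N²A/ℓ.
L = (4π×10⁻⁷)(2380)²(3.017×10^-4)/(0.609 m) = 3.527×10^-3 H.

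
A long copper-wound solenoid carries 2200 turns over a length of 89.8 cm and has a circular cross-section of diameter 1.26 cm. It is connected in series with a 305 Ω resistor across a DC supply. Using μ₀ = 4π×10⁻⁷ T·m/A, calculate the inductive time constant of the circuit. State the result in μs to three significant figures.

A = π(d/2)² = π(6.300×10^-3 m)² = 1.247×10^-4 m².
L = μ₀N²A/ℓ = (4π×10⁻⁷)(2200)²(1.247×10^-4)/(0.898) = 8.445×10^-4 H.
τ = L/R = (8.445×10^-4)/(305) = 2.769×10^-6 s.

τ ≈ 2.77 μs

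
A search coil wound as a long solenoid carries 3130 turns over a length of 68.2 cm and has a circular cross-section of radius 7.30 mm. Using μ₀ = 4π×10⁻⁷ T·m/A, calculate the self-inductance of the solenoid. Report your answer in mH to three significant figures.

L ≈ 3.02 mH

A = πr² = π(7.300×10^-3 m)² = 1.674×10^-4 m².
For a long solenoid, L = μ₀N²A/ℓ.
L = (4π×10⁻⁷)(3130)²(1.674×10^-4)/(0.682 m) = 3.022×10^-3 H.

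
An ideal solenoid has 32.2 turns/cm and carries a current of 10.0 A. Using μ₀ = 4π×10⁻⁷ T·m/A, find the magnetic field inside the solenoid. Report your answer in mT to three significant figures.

Inside a long solenoid, B = μ₀nI.
B = (4π×10⁻⁷)(3.220×10^3 m⁻¹)(10.0 A) = 4.046×10^-2 T.

B ≈ 40.5 mT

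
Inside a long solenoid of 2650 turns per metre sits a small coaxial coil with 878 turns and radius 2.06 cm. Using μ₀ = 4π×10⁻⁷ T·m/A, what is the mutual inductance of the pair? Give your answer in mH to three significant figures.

The outer solenoid produces a uniform field B₁ = μ₀n₁I₁ across the inner coil,
so the flux linkage is N₂Φ = N₂B₁A₂ = μ₀n₁N₂A₂·I₁, giving M = μ₀n₁N₂A₂.
A₂ = πr² = π(2.060×10^-2 m)² = 1.333×10^-3 m².
M = (4π×10⁻⁷)(2650)(878)(1.333×10^-3) = 3.898×10^-3 H.

M ≈ 3.90 mH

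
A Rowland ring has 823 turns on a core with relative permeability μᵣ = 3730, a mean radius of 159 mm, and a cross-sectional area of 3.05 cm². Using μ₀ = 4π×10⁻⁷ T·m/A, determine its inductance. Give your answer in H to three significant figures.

For a thin toroid, L = μ₀μᵣN²A/(2πR).
L = (4π×10⁻⁷)(3730)(823)²(3.050×10^-4) / (2π×0.159 m) = 0.9693 H.

L ≈ 0.969 H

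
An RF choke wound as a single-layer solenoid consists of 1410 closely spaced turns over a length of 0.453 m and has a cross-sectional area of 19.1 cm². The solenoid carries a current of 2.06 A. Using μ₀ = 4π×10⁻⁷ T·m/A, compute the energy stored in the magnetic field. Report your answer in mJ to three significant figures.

U ≈ 22.4 mJ

A = 19.1 cm² = 1.910×10^-3 m².
L = μ₀N²A/ℓ = (4π×10⁻⁷)(1410)²(1.910×10^-3)/(0.453) = 1.053×10^-2 H.
U = ½LI² = ½(1.053×10^-2)(2.06)² = 2.235×10^-2 J.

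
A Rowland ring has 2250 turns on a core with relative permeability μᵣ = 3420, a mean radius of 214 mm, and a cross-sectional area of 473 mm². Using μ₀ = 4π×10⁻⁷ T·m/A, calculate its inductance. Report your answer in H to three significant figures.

L ≈ 7.65 H

For a thin toroid, L = μ₀μᵣN²A/(2πR).
L = (4π×10⁻⁷)(3420)(2250)²(4.730×10^-4) / (2π×0.214 m) = 7.654 H.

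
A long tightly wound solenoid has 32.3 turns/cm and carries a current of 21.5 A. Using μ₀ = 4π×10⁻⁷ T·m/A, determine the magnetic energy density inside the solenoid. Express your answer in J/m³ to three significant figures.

u ≈ 3030 J/m³

B = μ₀nI = (4π×10⁻⁷)(3.230×10^3)(21.5) = 8.727×10^-2 T.
u = B²/(2μ₀) = (8.727×10^-2)²/(2×4π×10⁻⁷) = 3.030×10^3 J/m³.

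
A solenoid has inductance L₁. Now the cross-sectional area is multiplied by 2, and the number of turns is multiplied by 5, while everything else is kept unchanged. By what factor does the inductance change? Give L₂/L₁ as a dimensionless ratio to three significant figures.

For a solenoid, L ∝ μᵣN²A/ℓ.
L₂/L₁ = (2) × (5)^2 = 50.0.

L₂/L₁ = 50.0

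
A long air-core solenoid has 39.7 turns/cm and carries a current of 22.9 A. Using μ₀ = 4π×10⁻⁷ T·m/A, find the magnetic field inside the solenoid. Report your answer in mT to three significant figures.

Inside a long solenoid, B = μ₀nI.
B = (4π×10⁻⁷)(3.970×10^3 m⁻¹)(22.9 A) = 0.1142 T.

B ≈ 114 mT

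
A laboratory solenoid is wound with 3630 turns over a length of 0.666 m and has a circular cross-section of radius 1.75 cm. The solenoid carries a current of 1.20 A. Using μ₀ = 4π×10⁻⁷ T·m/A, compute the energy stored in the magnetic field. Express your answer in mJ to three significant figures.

U ≈ 17.2 mJ

A = πr² = π(1.750×10^-2 m)² = 9.621×10^-4 m².
L = μ₀N²A/ℓ = (4π×10⁻⁷)(3630)²(9.621×10^-4)/(0.666) = 2.392×10^-2 H.
U = ½LI² = ½(2.392×10^-2)(1.20)² = 1.722×10^-2 J.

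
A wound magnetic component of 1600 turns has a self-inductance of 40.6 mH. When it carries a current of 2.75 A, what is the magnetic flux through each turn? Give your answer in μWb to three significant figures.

Φ_B ≈ 69.8 μWb

From L = NΦ_B/I, the flux per turn is Φ_B = LI/N.
Φ_B = (4.060×10^-2 H)(2.75 A)/1600 = 6.978×10^-5 Wb.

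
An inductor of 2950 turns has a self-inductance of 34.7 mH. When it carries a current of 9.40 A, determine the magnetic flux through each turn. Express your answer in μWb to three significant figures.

From L = NΦ_B/I, the flux per turn is Φ_B = LI/N.
Φ_B = (3.470×10^-2 H)(9.40 A)/2950 = 1.106×10^-4 Wb.

Φ_B ≈ 111 μWb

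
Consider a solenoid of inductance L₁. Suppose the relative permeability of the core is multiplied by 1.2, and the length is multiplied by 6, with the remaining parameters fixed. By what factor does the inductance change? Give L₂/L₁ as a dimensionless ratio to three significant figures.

L₂/L₁ = 0.200

For a solenoid, L ∝ μᵣN²A/ℓ.
L₂/L₁ = (1.2) × (6)^-1 = 0.200.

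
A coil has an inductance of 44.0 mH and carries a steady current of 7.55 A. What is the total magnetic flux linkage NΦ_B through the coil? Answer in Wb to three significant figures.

NΦ_B ≈ 0.332 Wb

From L = NΦ_B/I, the flux linkage is NΦ_B = LI.
NΦ_B = (4.400×10^-2 H)(7.55 A) = 0.3322 Wb.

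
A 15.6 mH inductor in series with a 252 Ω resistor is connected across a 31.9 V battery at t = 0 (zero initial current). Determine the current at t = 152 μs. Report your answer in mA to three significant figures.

I ≈ 116 mA

τ = L/R = 1.560×10^-2/252 = 6.190×10^-5 s; final current I_∞ = ε/R = 31.9/252 = 0.1266 A.
I(t) = I_∞(1 − e^(−t/τ)) with t/τ = 2.455.
I = (0.1266)(1 − e^(−2.455)) = 0.1157 A.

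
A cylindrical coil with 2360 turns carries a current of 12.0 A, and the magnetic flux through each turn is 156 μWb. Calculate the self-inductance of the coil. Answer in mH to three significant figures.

Self-inductance is defined by L = NΦ_B/I (flux linkage over current).
L = (2360)(1.560×10^-4 Wb)/(12.0 A) = 3.068×10^-2 H.

L ≈ 30.7 mH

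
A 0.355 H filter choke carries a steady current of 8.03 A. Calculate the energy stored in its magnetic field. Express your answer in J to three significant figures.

U ≈ 11.4 J

Stored magnetic energy: U = ½LI².
U = ½(0.355 H)(8.03 A)² = 11.445 J.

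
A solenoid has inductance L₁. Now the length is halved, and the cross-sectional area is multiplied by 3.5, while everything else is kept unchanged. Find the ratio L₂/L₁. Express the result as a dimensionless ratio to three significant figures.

For a solenoid, L ∝ μᵣN²A/ℓ.
L₂/L₁ = (0.5)^-1 × (3.5) = 7.00.

L₂/L₁ = 7.00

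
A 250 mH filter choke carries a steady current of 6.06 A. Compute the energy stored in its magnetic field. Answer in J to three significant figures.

U ≈ 4.59 J

Stored magnetic energy: U = ½LI².
U = ½(0.25 H)(6.06 A)² = 4.59 J.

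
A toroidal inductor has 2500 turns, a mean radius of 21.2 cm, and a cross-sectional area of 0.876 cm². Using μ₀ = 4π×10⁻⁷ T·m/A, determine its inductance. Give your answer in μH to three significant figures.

For a thin toroid, L = μ₀N²A/(2πR).
L = (4π×10⁻⁷)(2500)²(8.760×10^-5) / (2π×0.212 m) = 5.165×10^-4 H.

L ≈ 517 μH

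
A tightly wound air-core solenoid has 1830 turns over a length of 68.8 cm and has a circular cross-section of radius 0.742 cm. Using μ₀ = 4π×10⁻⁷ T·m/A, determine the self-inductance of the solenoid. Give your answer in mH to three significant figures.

A = πr² = π(7.420×10^-3 m)² = 1.730×10^-4 m².
For a long solenoid, L = μ₀N²A/ℓ.
L = (4π×10⁻⁷)(1830)²(1.730×10^-4)/(0.688 m) = 1.058×10^-3 H.

L ≈ 1.06 mH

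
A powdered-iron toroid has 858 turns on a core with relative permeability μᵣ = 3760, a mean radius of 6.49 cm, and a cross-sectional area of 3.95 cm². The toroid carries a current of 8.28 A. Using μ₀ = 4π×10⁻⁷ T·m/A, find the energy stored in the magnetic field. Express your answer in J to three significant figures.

L = μ₀μᵣN²A/(2πR) = (4π×10⁻⁷)(3760)(858)²(3.950×10^-4)/(2π×6.490×10^-2) = 3.369 H.
U = ½LI² = ½(3.369)(8.28)² = 115.498 J.

U ≈ 115 J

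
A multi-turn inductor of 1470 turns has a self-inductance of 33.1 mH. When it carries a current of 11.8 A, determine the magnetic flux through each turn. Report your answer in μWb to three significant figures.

Φ_B ≈ 266 μWb

From L = NΦ_B/I, the flux per turn is Φ_B = LI/N.
Φ_B = (3.310×10^-2 H)(11.8 A)/1470 = 2.657×10^-4 Wb.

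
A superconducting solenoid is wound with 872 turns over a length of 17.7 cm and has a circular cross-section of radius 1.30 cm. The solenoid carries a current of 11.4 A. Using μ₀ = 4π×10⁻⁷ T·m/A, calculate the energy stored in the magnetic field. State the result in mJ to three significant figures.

A = πr² = π(1.300×10^-2 m)² = 5.309×10^-4 m².
L = μ₀N²A/ℓ = (4π×10⁻⁷)(872)²(5.309×10^-4)/(0.177) = 2.866×10^-3 H.
U = ½LI² = ½(2.866×10^-3)(11.4)² = 0.1862 J.

U ≈ 186 mJ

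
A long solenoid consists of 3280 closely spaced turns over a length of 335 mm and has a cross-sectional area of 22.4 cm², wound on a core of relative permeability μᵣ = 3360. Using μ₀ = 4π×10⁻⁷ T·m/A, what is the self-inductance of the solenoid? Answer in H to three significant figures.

L ≈ 304 H

A = 22.4 cm² = 2.240×10^-3 m².
For a long solenoid, L = μ₀μᵣN²A/ℓ.
L = (4π×10⁻⁷)(3360)(3280)²(2.240×10^-3)/(0.335 m) = 303.7 H.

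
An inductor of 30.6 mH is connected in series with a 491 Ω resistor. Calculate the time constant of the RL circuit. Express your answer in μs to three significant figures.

τ = L/R = (3.060×10^-2 H)/(491 Ω) = 6.232×10^-5 s.

τ ≈ 62.3 μs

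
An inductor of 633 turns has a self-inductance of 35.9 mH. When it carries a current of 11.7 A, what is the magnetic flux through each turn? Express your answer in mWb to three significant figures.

Φ_B ≈ 0.664 mWb

From L = NΦ_B/I, the flux per turn is Φ_B = LI/N.
Φ_B = (3.590×10^-2 H)(11.7 A)/633 = 6.636×10^-4 Wb.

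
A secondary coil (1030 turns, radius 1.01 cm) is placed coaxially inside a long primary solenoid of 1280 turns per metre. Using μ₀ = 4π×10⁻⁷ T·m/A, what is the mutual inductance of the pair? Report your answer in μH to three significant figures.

The outer solenoid produces a uniform field B₁ = μ₀n₁I₁ across the inner coil,
so the flux linkage is N₂Φ = N₂B₁A₂ = μ₀n₁N₂A₂·I₁, giving M = μ₀n₁N₂A₂.
A₂ = πr² = π(1.010×10^-2 m)² = 3.2047×10^-4 m².
M = (4π×10⁻⁷)(1280)(1030)(3.2047×10^-4) = 5.309×10^-4 H.

M ≈ 531 μH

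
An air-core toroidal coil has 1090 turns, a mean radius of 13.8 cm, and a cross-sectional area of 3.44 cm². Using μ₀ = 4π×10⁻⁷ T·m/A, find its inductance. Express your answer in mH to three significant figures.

L ≈ 0.592 mH

For a thin toroid, L = μ₀N²A/(2πR).
L = (4π×10⁻⁷)(1090)²(3.440×10^-4) / (2π×0.138 m) = 5.923×10^-4 H.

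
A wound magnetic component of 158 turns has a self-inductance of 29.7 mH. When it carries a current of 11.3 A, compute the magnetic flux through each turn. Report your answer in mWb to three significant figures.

From L = NΦ_B/I, the flux per turn is Φ_B = LI/N.
Φ_B = (2.970×10^-2 H)(11.3 A)/158 = 2.124×10^-3 Wb.

Φ_B ≈ 2.12 mWb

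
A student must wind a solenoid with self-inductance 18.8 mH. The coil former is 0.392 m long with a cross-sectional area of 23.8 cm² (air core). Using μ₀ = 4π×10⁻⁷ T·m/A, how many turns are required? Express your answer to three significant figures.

A = 23.8 cm² = 2.380×10^-3 m².
From L = μ₀N²A/ℓ, N = √(Lℓ / (μ₀A)).
N = √[(1.880×10^-2)(0.392) / ((4π×10⁻⁷)×2.380×10^-3)] = √(2.464×10^6) ≈ 1569.7.

N ≈ 1570 turns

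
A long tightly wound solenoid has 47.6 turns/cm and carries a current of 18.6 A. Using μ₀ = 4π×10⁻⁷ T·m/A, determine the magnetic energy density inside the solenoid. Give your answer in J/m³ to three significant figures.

u ≈ 4930 J/m³

B = μ₀nI = (4π×10⁻⁷)(4.760×10^3)(18.6) = 0.1113 T.
u = B²/(2μ₀) = (0.1113)²/(2×4π×10⁻⁷) = 4.925×10^3 J/m³.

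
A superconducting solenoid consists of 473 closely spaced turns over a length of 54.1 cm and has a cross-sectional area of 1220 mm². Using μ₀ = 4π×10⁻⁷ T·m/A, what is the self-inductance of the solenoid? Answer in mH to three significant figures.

L ≈ 0.634 mH

A = 1220 mm² = 1.220×10^-3 m².
For a long solenoid, L = μ₀N²A/ℓ.
L = (4π×10⁻⁷)(473)²(1.220×10^-3)/(0.541 m) = 6.340×10^-4 H.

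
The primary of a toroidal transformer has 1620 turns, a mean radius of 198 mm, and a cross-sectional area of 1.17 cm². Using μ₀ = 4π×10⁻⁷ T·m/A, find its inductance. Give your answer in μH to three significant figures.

L ≈ 310 μH

For a thin toroid, L = μ₀N²A/(2πR).
L = (4π×10⁻⁷)(1620)²(1.170×10^-4) / (2π×0.198 m) = 3.102×10^-4 H.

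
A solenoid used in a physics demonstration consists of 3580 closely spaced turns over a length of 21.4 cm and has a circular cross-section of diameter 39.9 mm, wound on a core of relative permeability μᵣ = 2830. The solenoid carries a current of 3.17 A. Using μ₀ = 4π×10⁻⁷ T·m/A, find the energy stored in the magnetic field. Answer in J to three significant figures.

A = π(d/2)² = π(1.995×10^-2 m)² = 1.250×10^-3 m².
L = μ₀μᵣN²A/ℓ = (4π×10⁻⁷)(2830)(3580)²(1.250×10^-3)/(0.214) = 266.3 H.
U = ½LI² = ½(266.3)(3.17)² = 1.338×10^3 J.

U ≈ 1340 J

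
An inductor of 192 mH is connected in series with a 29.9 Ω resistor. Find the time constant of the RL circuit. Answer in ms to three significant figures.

τ ≈ 6.42 ms

τ = L/R = (0.192 H)/(29.9 Ω) = 6.421×10^-3 s.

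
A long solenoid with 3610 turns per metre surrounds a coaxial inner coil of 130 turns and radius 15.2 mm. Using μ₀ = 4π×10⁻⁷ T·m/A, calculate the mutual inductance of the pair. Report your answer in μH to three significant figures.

M ≈ 428 μH

The outer solenoid produces a uniform field B₁ = μ₀n₁I₁ across the inner coil,
so the flux linkage is N₂Φ = N₂B₁A₂ = μ₀n₁N₂A₂·I₁, giving M = μ₀n₁N₂A₂.
A₂ = πr² = π(1.520×10^-2 m)² = 7.258×10^-4 m².
M = (4π×10⁻⁷)(3610)(130)(7.258×10^-4) = 4.281×10^-4 H.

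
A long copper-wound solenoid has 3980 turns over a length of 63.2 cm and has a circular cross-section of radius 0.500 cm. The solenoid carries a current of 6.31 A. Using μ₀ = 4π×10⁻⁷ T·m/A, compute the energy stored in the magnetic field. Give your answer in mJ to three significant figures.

A = πr² = π(5.000×10^-3 m)² = 7.854×10^-5 m².
L = μ₀N²A/ℓ = (4π×10⁻⁷)(3980)²(7.854×10^-5)/(0.632) = 2.474×10^-3 H.
U = ½LI² = ½(2.474×10^-3)(6.31)² = 4.9247×10^-2 J.

U ≈ 49.2 mJ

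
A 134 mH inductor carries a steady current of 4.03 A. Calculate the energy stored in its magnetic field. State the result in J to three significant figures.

Stored magnetic energy: U = ½LI².
U = ½(0.134 H)(4.03 A)² = 1.088 J.

U ≈ 1.09 J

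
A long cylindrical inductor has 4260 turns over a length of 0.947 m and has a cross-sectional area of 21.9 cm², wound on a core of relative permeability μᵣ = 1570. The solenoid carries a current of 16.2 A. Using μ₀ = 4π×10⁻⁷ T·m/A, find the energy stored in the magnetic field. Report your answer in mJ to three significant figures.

U ≈ 10900000 mJ

A = 21.9 cm² = 2.190×10^-3 m².
L = μ₀μᵣN²A/ℓ = (4π×10⁻⁷)(1570)(4260)²(2.190×10^-3)/(0.947) = 82.8 H.
U = ½LI² = ½(82.8)(16.2)² = 1.086×10^4 J.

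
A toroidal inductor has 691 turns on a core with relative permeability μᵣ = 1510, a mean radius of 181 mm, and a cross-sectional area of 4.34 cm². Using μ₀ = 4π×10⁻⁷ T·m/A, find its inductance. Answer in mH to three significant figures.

L ≈ 346 mH

For a thin toroid, L = μ₀μᵣN²A/(2πR).
L = (4π×10⁻⁷)(1510)(691)²(4.340×10^-4) / (2π×0.181 m) = 0.3458 H.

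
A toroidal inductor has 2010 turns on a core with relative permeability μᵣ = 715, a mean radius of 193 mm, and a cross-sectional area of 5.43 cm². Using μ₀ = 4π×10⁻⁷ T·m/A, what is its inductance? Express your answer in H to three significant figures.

L ≈ 1.63 H

For a thin toroid, L = μ₀μᵣN²A/(2πR).
L = (4π×10⁻⁷)(715)(2010)²(5.430×10^-4) / (2π×0.193 m) = 1.625 H.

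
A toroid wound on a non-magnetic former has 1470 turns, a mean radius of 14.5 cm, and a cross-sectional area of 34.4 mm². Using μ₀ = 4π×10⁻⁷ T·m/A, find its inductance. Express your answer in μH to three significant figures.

L ≈ 103 μH

For a thin toroid, L = μ₀N²A/(2πR).
L = (4π×10⁻⁷)(1470)²(3.440×10^-5) / (2π×0.145 m) = 1.025×10^-4 H.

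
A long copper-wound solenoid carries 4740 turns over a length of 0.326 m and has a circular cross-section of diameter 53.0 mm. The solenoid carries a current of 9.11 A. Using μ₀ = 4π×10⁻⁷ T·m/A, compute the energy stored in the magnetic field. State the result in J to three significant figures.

U ≈ 7.93 J

A = π(d/2)² = π(2.650×10^-2 m)² = 2.206×10^-3 m².
L = μ₀N²A/ℓ = (4π×10⁻⁷)(4740)²(2.206×10^-3)/(0.326) = 0.1911 H.
U = ½LI² = ½(0.1911)(9.11)² = 7.929 J.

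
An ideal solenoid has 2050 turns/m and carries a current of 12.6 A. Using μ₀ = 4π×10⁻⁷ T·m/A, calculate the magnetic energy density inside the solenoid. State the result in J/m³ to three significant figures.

B = μ₀nI = (4π×10⁻⁷)(2.050×10^3)(12.6) = 3.246×10^-2 T.
u = B²/(2μ₀) = (3.246×10^-2)²/(2×4π×10⁻⁷) = 419.2 J/m³.

u ≈ 419 J/m³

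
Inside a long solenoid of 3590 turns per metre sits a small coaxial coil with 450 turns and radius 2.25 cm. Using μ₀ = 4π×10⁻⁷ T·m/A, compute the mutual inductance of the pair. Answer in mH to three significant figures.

The outer solenoid produces a uniform field B₁ = μ₀n₁I₁ across the inner coil,
so the flux linkage is N₂Φ = N₂B₁A₂ = μ₀n₁N₂A₂·I₁, giving M = μ₀n₁N₂A₂.
A₂ = πr² = π(2.250×10^-2 m)² = 1.590×10^-3 m².
M = (4π×10⁻⁷)(3590)(450)(1.590×10^-3) = 3.229×10^-3 H.

M ≈ 3.23 mH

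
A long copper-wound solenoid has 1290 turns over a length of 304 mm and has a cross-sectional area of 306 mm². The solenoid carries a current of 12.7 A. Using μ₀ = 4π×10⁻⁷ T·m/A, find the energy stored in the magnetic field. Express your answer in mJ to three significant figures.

A = 306 mm² = 3.060×10^-4 m².
L = μ₀N²A/ℓ = (4π×10⁻⁷)(1290)²(3.060×10^-4)/(0.304) = 2.1049×10^-3 H.
U = ½LI² = ½(2.1049×10^-3)(12.7)² = 0.1698 J.

U ≈ 170 mJ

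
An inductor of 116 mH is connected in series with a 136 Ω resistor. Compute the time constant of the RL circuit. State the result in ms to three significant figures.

τ = L/R = (0.116 H)/(136 Ω) = 8.529×10^-4 s.

τ ≈ 0.853 ms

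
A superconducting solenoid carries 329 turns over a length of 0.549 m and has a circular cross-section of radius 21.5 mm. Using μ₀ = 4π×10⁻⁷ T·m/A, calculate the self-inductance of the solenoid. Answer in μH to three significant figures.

A = πr² = π(2.150×10^-2 m)² = 1.452×10^-3 m².
For a long solenoid, L = μ₀N²A/ℓ.
L = (4π×10⁻⁷)(329)²(1.452×10^-3)/(0.549 m) = 3.598×10^-4 H.

L ≈ 360 μH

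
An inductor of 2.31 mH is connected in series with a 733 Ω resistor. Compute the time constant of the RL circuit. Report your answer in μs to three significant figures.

τ = L/R = (2.310×10^-3 H)/(733 Ω) = 3.151×10^-6 s.

τ ≈ 3.15 μs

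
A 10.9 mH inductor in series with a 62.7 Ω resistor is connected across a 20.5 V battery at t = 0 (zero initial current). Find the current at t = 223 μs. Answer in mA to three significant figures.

τ = L/R = 1.090×10^-2/62.7 = 1.738×10^-4 s; final current I_∞ = ε/R = 20.5/62.7 = 0.327 A.
I(t) = I_∞(1 − e^(−t/τ)) with t/τ = 1.283.
I = (0.327)(1 − e^(−1.283)) = 0.2363 A.

I ≈ 236 mA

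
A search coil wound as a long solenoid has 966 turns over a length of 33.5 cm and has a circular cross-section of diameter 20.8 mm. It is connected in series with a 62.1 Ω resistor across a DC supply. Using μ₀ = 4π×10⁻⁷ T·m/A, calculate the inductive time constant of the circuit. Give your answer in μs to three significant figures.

A = π(d/2)² = π(1.040×10^-2 m)² = 3.398×10^-4 m².
L = μ₀N²A/ℓ = (4π×10⁻⁷)(966)²(3.398×10^-4)/(0.335) = 1.189×10^-3 H.
τ = L/R = (1.189×10^-3)/(62.1) = 1.915×10^-5 s.

τ ≈ 19.2 μs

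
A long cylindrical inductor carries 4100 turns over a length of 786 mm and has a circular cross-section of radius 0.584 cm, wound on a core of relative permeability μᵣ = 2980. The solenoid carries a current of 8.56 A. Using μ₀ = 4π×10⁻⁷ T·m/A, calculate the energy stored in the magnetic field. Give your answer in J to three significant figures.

A = πr² = π(5.840×10^-3 m)² = 1.071×10^-4 m².
L = μ₀μᵣN²A/ℓ = (4π×10⁻⁷)(2980)(4100)²(1.071×10^-4)/(0.786) = 8.581 H.
U = ½LI² = ½(8.581)(8.56)² = 314.4 J.

U ≈ 314 J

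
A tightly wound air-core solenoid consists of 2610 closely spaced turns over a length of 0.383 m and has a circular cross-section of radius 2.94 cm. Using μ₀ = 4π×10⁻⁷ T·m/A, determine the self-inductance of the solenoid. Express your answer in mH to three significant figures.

A = πr² = π(2.940×10^-2 m)² = 2.715×10^-3 m².
For a long solenoid, L = μ₀N²A/ℓ.
L = (4π×10⁻⁷)(2610)²(2.715×10^-3)/(0.383 m) = 6.069×10^-2 H.

L ≈ 60.7 mH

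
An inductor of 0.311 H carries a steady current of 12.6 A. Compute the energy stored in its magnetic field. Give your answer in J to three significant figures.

U ≈ 24.7 J

Stored magnetic energy: U = ½LI².
U = ½(0.311 H)(12.6 A)² = 24.69 J.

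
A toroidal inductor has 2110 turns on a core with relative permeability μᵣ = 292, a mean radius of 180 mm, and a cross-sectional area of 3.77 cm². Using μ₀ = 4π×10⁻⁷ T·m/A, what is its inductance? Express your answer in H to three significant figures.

L ≈ 0.545 H

For a thin toroid, L = μ₀μᵣN²A/(2πR).
L = (4π×10⁻⁷)(292)(2110)²(3.770×10^-4) / (2π×0.18 m) = 0.5446 H.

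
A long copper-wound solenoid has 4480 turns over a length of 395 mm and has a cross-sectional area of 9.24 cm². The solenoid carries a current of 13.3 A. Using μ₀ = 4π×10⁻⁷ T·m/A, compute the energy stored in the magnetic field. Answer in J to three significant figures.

U ≈ 5.22 J

A = 9.24 cm² = 9.240×10^-4 m².
L = μ₀N²A/ℓ = (4π×10⁻⁷)(4480)²(9.240×10^-4)/(0.395) = 5.900×10^-2 H.
U = ½LI² = ½(5.900×10^-2)(13.3)² = 5.218 J.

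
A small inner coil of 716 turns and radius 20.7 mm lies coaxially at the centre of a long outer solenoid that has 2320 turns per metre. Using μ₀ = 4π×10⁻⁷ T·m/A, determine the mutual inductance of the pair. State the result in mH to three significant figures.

The outer solenoid produces a uniform field B₁ = μ₀n₁I₁ across the inner coil,
so the flux linkage is N₂Φ = N₂B₁A₂ = μ₀n₁N₂A₂·I₁, giving M = μ₀n₁N₂A₂.
A₂ = πr² = π(2.070×10^-2 m)² = 1.346×10^-3 m².
M = (4π×10⁻⁷)(2320)(716)(1.346×10^-3) = 2.810×10^-3 H.

M ≈ 2.81 mH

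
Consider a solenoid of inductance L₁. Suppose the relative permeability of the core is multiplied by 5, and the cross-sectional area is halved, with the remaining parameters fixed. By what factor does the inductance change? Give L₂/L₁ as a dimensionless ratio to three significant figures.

For a solenoid, L ∝ μᵣN²A/ℓ.
L₂/L₁ = (5) × (0.5) = 2.50.

L₂/L₁ = 2.50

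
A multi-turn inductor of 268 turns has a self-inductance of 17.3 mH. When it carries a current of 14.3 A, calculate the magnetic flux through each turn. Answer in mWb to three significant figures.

From L = NΦ_B/I, the flux per turn is Φ_B = LI/N.
Φ_B = (1.730×10^-2 H)(14.3 A)/268 = 9.231×10^-4 Wb.

Φ_B ≈ 0.923 mWb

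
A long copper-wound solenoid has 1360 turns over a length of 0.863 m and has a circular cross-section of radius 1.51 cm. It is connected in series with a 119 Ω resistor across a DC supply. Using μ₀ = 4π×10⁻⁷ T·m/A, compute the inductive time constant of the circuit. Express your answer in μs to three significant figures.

A = πr² = π(1.510×10^-2 m)² = 7.163×10^-4 m².
L = μ₀N²A/ℓ = (4π×10⁻⁷)(1360)²(7.163×10^-4)/(0.863) = 1.929×10^-3 H.
τ = L/R = (1.929×10^-3)/(119) = 1.621×10^-5 s.

τ ≈ 16.2 μs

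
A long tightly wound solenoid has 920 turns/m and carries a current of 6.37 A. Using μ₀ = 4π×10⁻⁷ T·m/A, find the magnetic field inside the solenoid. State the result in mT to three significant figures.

B ≈ 7.36 mT

Inside a long solenoid, B = μ₀nI.
B = (4π×10⁻⁷)(920 m⁻¹)(6.37 A) = 7.364×10^-3 T.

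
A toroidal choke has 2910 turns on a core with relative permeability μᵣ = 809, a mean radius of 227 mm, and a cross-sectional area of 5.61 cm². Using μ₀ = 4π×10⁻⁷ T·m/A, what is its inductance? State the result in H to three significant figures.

For a thin toroid, L = μ₀μᵣN²A/(2πR).
L = (4π×10⁻⁷)(809)(2910)²(5.610×10^-4) / (2π×0.227 m) = 3.386 H.

L ≈ 3.39 H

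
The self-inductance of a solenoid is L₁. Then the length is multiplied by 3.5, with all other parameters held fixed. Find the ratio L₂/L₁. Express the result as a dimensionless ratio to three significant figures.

L₂/L₁ = 0.286

For a solenoid, L ∝ μᵣN²A/ℓ.
L₂/L₁ = (3.5)^-1 = 0.286.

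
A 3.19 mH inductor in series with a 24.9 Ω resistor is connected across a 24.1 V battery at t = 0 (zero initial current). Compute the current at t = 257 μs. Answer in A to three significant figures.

I ≈ 0.838 A

τ = L/R = 3.190×10^-3/24.9 = 1.281×10^-4 s; final current I_∞ = ε/R = 24.1/24.9 = 0.9679 A.
I(t) = I_∞(1 − e^(−t/τ)) with t/τ = 2.006.
I = (0.9679)(1 − e^(−2.006)) = 0.8377 A.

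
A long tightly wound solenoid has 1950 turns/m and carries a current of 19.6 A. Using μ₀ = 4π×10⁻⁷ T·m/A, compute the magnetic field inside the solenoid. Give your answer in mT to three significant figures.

Inside a long solenoid, B = μ₀nI.
B = (4π×10⁻⁷)(1.950×10^3 m⁻¹)(19.6 A) = 4.803×10^-2 T.

B ≈ 48.0 mT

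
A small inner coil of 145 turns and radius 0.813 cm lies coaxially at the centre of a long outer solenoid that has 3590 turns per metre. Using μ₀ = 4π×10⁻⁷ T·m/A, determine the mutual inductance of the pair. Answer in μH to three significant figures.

M ≈ 136 μH

The outer solenoid produces a uniform field B₁ = μ₀n₁I₁ across the inner coil,
so the flux linkage is N₂Φ = N₂B₁A₂ = μ₀n₁N₂A₂·I₁, giving M = μ₀n₁N₂A₂.
A₂ = πr² = π(8.130×10^-3 m)² = 2.076×10^-4 m².
M = (4π×10⁻⁷)(3590)(145)(2.076×10^-4) = 1.358×10^-4 H.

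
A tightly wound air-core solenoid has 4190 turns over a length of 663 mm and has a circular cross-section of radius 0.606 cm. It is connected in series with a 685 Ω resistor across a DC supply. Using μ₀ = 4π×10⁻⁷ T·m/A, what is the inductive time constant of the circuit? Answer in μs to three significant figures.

τ ≈ 5.60 μs

A = πr² = π(6.060×10^-3 m)² = 1.154×10^-4 m².
L = μ₀N²A/ℓ = (4π×10⁻⁷)(4190)²(1.154×10^-4)/(0.663) = 3.839×10^-3 H.
τ = L/R = (3.839×10^-3)/(685) = 5.604×10^-6 s.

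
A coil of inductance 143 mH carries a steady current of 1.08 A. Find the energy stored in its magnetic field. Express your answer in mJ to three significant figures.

Stored magnetic energy: U = ½LI².
U = ½(0.143 H)(1.08 A)² = 8.340×10^-2 J.

U ≈ 83.4 mJ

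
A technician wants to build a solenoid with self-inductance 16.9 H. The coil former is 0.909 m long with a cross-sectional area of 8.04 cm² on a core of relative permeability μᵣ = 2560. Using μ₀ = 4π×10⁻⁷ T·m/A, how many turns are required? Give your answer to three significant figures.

N ≈ 2440 turns

A = 8.04 cm² = 8.040×10^-4 m².
From L = μ₀μᵣN²A/ℓ, N = √(Lℓ / (μ₀μᵣA)).
N = √[(16.9)(0.909) / ((4π×10⁻⁷)(2560)×8.040×10^-4)] = √(5.939×10^6) ≈ 2437.1.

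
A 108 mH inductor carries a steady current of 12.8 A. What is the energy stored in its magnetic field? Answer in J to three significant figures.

U ≈ 8.85 J

Stored magnetic energy: U = ½LI².
U = ½(0.108 H)(12.8 A)² = 8.847 J.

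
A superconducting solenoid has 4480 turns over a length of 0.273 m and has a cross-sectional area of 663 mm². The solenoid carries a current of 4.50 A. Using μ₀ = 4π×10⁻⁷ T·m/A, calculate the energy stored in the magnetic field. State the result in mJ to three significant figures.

A = 663 mm² = 6.630×10^-4 m².
L = μ₀N²A/ℓ = (4π×10⁻⁷)(4480)²(6.630×10^-4)/(0.273) = 6.125×10^-2 H.
U = ½LI² = ½(6.125×10^-2)(4.50)² = 0.6202 J.

U ≈ 620 mJ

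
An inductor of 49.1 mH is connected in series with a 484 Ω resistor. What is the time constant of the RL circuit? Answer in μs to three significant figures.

τ = L/R = (4.910×10^-2 H)/(484 Ω) = 1.014×10^-4 s.

τ ≈ 101 μs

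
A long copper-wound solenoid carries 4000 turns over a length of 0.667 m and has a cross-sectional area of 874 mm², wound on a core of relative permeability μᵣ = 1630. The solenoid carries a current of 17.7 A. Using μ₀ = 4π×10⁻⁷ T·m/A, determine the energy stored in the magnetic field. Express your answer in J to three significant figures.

U ≈ 6730 J

A = 874 mm² = 8.740×10^-4 m².
L = μ₀μᵣN²A/ℓ = (4π×10⁻⁷)(1630)(4000)²(8.740×10^-4)/(0.667) = 42.94 H.
U = ½LI² = ½(42.94)(17.7)² = 6.727×10^3 J.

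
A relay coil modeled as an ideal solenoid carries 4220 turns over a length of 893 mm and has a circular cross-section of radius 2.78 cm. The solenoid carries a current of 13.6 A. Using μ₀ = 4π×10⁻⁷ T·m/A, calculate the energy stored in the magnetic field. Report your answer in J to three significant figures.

A = πr² = π(2.780×10^-2 m)² = 2.428×10^-3 m².
L = μ₀N²A/ℓ = (4π×10⁻⁷)(4220)²(2.428×10^-3)/(0.893) = 6.084×10^-2 H.
U = ½LI² = ½(6.084×10^-2)(13.6)² = 5.627 J.

U ≈ 5.63 J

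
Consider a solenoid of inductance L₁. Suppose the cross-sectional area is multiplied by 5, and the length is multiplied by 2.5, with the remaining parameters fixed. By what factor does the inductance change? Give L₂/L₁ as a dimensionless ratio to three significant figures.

L₂/L₁ = 2.00

For a solenoid, L ∝ μᵣN²A/ℓ.
L₂/L₁ = (5) × (2.5)^-1 = 2.00.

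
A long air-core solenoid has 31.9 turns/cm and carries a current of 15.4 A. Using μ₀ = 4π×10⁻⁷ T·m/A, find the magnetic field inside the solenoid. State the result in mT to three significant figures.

Inside a long solenoid, B = μ₀nI.
B = (4π×10⁻⁷)(3.190×10^3 m⁻¹)(15.4 A) = 6.173×10^-2 T.

B ≈ 61.7 mT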